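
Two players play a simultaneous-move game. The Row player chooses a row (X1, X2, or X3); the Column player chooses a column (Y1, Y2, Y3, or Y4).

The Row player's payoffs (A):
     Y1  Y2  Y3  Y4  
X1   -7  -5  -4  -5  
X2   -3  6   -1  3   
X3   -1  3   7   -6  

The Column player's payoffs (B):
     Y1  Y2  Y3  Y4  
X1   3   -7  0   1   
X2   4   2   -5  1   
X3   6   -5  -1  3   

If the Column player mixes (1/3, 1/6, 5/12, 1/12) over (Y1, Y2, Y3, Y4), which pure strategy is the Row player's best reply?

X3

Compute the Row player's expected payoff from each pure strategy against the given mix.
X1: (1/3)·(-7) + (1/6)·(-5) + (5/12)·(-4) + (1/12)·(-5) = -21/4
X2: (1/3)·(-3) + (1/6)·6 + (5/12)·(-1) + (1/12)·3 = -1/6
X3: (1/3)·(-1) + (1/6)·3 + (5/12)·7 + (1/12)·(-6) = 31/12
Highest expected payoff is 31/12, from X3.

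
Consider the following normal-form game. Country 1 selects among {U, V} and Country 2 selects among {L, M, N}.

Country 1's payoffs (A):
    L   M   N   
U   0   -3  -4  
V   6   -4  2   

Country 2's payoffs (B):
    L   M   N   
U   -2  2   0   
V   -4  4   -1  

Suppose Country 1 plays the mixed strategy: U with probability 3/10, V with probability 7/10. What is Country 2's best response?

M

Compute Country 2's expected payoff from each pure strategy against the given mix.
L: (3/10)·(-2) + (7/10)·(-4) = -17/5
M: (3/10)·2 + (7/10)·4 = 17/5
N: (3/10)·0 + (7/10)·(-1) = -7/10
Highest expected payoff is 17/5, from M.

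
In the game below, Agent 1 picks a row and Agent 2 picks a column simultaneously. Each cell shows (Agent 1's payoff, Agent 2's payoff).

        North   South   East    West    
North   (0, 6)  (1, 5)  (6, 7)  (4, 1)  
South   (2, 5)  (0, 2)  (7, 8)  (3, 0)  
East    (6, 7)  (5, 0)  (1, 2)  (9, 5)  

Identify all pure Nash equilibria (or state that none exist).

(South, East) and (East, North)

Find each player's best response to every opponent strategy; NE are the intersections.
Agent 1's best responses — vs North: East (payoff 6); vs South: East (payoff 5); vs East: South (payoff 7); vs West: East (payoff 9).
Agent 2's best responses — vs North: East (payoff 7); vs South: East (payoff 8); vs East: North (payoff 7).
Mutual best responses occur at (South, East) and (East, North); at each, neither player gains by switching.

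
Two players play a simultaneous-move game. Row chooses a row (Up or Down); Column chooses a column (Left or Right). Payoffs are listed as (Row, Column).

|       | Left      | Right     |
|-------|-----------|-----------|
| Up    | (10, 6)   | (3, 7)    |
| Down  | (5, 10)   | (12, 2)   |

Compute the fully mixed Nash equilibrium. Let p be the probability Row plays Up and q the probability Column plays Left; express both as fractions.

Each player's mixing probability is pinned down by making the *other* player indifferent.
Column indifferent between Left and Right: p·6 + (1−p)·10 = p·7 + (1−p)·2 ⟹ 10 + (-4)p = 2 + 5p ⟹ p = 8/9.
Row indifferent between Up and Down: q·10 + (1−q)·3 = q·5 + (1−q)·12 ⟹ 3 + 7q = 12 + (-7)q ⟹ q = 9/14.

p = 8/9, q = 9/14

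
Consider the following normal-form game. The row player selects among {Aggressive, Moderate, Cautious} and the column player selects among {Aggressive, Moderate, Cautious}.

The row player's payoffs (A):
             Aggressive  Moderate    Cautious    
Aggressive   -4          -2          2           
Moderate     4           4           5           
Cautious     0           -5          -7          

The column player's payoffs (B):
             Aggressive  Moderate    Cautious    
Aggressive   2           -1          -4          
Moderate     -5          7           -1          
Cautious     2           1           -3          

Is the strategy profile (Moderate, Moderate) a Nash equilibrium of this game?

Holding the column player at Moderate: the row player gets 4 from Moderate, versus -2 from Aggressive, -5 from Cautious. No profitable deviation for the row player.
Holding the row player at Moderate: the column player gets 7 from Moderate, versus -5 from Aggressive, -1 from Cautious. No profitable deviation for the column player either.

Yes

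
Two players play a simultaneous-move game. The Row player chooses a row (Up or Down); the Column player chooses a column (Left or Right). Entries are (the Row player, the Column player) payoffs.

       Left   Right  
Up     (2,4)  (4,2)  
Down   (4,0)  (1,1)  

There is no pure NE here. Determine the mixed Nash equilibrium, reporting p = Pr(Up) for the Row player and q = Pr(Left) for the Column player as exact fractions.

p = 1/3, q = 3/5

In a mixed NE each player is indifferent between their pure strategies, so the opponent's mix sets the indifference.
The Column player indifferent between Left and Right: p·4 + (1−p)·0 = p·2 + (1−p)·1 ⟹ 0 + 4p = 1 + 1p ⟹ p = 1/3.
The Row player indifferent between Up and Down: q·2 + (1−q)·4 = q·4 + (1−q)·1 ⟹ 4 + (-2)q = 1 + 3q ⟹ q = 3/5.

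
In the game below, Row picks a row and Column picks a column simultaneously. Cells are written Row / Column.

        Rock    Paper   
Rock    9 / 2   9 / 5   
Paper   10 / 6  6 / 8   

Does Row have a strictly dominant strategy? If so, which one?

A strategy is strictly dominant if it gives Row a strictly higher payoff than every other strategy, against every choice by the opponent.
Rock is not dominant: against Rock, Paper gives 10 > 9.
Paper is not dominant: against Paper, Rock gives 9 > 6.
No single strategy is best against every opponent action.

None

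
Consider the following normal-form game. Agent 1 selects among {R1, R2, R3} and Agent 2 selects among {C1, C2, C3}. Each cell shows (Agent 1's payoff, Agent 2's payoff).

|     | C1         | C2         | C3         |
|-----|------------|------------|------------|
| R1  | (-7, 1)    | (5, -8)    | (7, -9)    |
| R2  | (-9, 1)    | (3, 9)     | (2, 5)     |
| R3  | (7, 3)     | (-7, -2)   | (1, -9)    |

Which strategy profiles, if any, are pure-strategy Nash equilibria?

Check mutual best responses: a cell is a NE iff neither player can gain by unilaterally deviating.
Agent 1's best responses — vs C1: R3 (payoff 7); vs C2: R1 (payoff 5); vs C3: R1 (payoff 7).
Agent 2's best responses — vs R1: C1 (payoff 1); vs R2: C2 (payoff 9); vs R3: C1 (payoff 3).
The only mutual best response is (R3, C1); neither player gains by switching there.

(R3, C1)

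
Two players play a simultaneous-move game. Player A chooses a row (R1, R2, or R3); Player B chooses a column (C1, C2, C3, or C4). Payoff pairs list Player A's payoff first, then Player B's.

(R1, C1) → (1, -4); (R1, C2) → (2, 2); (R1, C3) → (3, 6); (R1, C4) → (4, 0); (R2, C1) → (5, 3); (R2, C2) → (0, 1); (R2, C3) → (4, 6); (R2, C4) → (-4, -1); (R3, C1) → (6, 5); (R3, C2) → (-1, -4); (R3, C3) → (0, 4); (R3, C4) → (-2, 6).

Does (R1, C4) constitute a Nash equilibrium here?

Holding Player B at C4: Player A gets 4 from R1, versus -4 from R2, -2 from R3. No profitable deviation for Player A.
Holding Player A at R1: Player B gets 0 from C4 but could get 6 by switching to C3. Player B has a profitable deviation.

No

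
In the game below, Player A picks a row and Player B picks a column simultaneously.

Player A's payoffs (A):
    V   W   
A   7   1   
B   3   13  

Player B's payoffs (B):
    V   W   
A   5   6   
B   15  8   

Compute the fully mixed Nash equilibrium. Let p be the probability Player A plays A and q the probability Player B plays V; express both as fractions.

p = 7/8, q = 3/4

Each player's mixing probability is pinned down by making the *other* player indifferent.
Player B indifferent between V and W: p·5 + (1−p)·15 = p·6 + (1−p)·8 ⟹ 15 + (-10)p = 8 + (-2)p ⟹ p = 7/8.
Player A indifferent between A and B: q·7 + (1−q)·1 = q·3 + (1−q)·13 ⟹ 1 + 6q = 13 + (-10)q ⟹ q = 3/4.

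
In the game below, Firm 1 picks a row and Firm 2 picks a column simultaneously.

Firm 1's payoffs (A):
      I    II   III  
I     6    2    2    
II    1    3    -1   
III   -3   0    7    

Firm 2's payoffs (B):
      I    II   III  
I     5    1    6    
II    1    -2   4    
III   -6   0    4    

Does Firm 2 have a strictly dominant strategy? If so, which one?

III

Check whether one of Firm 2's strategies beats all alternatives regardless of what the opponent does.
III strictly dominates: vs I: 6 > each of {5, 1}; vs II: 4 > each of {1, -2}; vs III: 4 > each of {-6, 0}.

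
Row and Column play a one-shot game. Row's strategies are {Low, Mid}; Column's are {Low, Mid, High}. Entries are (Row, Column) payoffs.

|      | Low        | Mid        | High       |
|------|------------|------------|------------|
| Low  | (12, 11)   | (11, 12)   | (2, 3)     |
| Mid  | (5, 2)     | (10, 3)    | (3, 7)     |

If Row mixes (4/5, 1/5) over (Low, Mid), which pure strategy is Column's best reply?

Compute Column's expected payoff from each pure strategy against the given mix.
Low: (4/5)·11 + (1/5)·2 = 46/5
Mid: (4/5)·12 + (1/5)·3 = 51/5
High: (4/5)·3 + (1/5)·7 = 19/5
Highest expected payoff is 51/5, from Mid.

Mid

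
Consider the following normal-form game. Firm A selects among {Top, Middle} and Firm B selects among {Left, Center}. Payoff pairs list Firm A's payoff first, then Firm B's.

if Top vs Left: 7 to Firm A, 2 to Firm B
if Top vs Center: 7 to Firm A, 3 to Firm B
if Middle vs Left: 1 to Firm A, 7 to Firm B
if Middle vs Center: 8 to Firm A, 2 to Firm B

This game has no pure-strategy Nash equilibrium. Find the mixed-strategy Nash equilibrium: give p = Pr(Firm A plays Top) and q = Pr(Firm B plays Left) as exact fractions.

p = 5/6, q = 1/7

Each player's mixing probability is pinned down by making the *other* player indifferent.
Firm B indifferent between Left and Center: p·2 + (1−p)·7 = p·3 + (1−p)·2 ⟹ 7 + (-5)p = 2 + 1p ⟹ p = 5/6.
Firm A indifferent between Top and Middle: q·7 + (1−q)·7 = q·1 + (1−q)·8 ⟹ 7 + 0q = 8 + (-7)q ⟹ q = 1/7.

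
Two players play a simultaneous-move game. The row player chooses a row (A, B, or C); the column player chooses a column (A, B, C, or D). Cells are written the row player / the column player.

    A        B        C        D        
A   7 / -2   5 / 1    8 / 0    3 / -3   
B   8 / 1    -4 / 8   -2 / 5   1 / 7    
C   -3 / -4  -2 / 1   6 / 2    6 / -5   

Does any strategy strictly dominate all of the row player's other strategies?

Check whether one of the row player's strategies beats all alternatives regardless of what the opponent does.
A is not dominant: against A, B gives 8 > 7.
B is not dominant: against B, A gives 5 > -4.
C is not dominant: against A, A gives 7 > -3.
No single strategy is best against every opponent action.

No strictly dominant strategy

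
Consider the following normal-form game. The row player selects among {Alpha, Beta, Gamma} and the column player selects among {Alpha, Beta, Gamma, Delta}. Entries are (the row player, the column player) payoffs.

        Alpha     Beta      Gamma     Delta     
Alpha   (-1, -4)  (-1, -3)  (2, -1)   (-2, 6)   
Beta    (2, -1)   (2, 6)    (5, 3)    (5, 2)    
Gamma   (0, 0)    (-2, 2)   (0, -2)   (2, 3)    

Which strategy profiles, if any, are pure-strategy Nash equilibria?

(Beta, Beta)

Find each player's best response to every opponent strategy; NE are the intersections.
The row player's best responses — vs Alpha: Beta (payoff 2); vs Beta: Beta (payoff 2); vs Gamma: Beta (payoff 5); vs Delta: Beta (payoff 5).
The column player's best responses — vs Alpha: Delta (payoff 6); vs Beta: Beta (payoff 6); vs Gamma: Delta (payoff 3).
The only mutual best response is (Beta, Beta); neither player gains by switching there.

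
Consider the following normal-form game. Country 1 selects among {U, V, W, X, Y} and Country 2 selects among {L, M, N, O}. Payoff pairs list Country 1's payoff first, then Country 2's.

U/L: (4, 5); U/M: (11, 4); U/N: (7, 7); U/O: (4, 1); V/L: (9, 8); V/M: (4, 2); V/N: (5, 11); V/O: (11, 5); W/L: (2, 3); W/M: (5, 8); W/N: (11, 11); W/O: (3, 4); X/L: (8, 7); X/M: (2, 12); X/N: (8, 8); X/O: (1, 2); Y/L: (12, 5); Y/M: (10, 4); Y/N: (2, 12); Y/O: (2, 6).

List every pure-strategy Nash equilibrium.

(W, N)

Find each player's best response to every opponent strategy; NE are the intersections.
Country 1's best responses — vs L: Y (payoff 12); vs M: U (payoff 11); vs N: W (payoff 11); vs O: V (payoff 11).
Country 2's best responses — vs U: N (payoff 7); vs V: N (payoff 11); vs W: N (payoff 11); vs X: M (payoff 12); vs Y: N (payoff 12).
The only mutual best response is (W, N); neither player gains by switching there.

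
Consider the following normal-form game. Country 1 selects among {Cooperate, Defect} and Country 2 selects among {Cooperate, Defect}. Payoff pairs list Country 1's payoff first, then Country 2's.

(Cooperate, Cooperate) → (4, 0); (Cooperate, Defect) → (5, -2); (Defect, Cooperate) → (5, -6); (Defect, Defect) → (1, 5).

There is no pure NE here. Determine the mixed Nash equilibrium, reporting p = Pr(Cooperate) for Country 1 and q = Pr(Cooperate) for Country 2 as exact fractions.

Each player's mixing probability is pinned down by making the *other* player indifferent.
Country 2 indifferent between Cooperate and Defect: p·0 + (1−p)·(-6) = p·(-2) + (1−p)·5 ⟹ (-6) + 6p = 5 + (-7)p ⟹ p = 11/13.
Country 1 indifferent between Cooperate and Defect: q·4 + (1−q)·5 = q·5 + (1−q)·1 ⟹ 5 + (-1)q = 1 + 4q ⟹ q = 4/5.

p = 11/13, q = 4/5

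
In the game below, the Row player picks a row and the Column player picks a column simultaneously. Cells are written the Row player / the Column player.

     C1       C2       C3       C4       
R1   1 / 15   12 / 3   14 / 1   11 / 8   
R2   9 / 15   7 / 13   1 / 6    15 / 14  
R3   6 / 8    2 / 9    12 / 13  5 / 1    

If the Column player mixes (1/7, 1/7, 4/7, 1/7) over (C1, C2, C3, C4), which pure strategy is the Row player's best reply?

The Row player's best reply maximizes expected payoff against the mix.
R1: (1/7)·1 + (1/7)·12 + (4/7)·14 + (1/7)·11 = 80/7
R2: (1/7)·9 + (1/7)·7 + (4/7)·1 + (1/7)·15 = 5
R3: (1/7)·6 + (1/7)·2 + (4/7)·12 + (1/7)·5 = 61/7
Highest expected payoff is 80/7, from R1.

R1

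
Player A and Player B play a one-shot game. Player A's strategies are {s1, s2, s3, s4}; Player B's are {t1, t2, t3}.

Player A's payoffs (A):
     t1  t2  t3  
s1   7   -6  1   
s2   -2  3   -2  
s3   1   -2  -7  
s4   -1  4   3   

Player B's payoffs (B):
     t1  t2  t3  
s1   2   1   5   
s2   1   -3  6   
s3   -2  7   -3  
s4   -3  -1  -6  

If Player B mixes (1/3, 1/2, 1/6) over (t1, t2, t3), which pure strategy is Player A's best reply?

s4

Compute Player A's expected payoff from each pure strategy against the given mix.
s1: (1/3)·7 + (1/2)·(-6) + (1/6)·1 = -1/2
s2: (1/3)·(-2) + (1/2)·3 + (1/6)·(-2) = 1/2
s3: (1/3)·1 + (1/2)·(-2) + (1/6)·(-7) = -11/6
s4: (1/3)·(-1) + (1/2)·4 + (1/6)·3 = 13/6
Highest expected payoff is 13/6, from s4.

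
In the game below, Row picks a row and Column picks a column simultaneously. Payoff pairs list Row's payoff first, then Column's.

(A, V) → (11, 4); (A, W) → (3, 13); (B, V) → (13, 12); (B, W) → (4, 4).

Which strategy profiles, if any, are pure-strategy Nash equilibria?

(B, V)

Check mutual best responses: a cell is a NE iff neither player can gain by unilaterally deviating.
Row's best responses — vs V: B (payoff 13); vs W: B (payoff 4).
Column's best responses — vs A: W (payoff 13); vs B: V (payoff 12).
The only mutual best response is (B, V); neither player gains by switching there.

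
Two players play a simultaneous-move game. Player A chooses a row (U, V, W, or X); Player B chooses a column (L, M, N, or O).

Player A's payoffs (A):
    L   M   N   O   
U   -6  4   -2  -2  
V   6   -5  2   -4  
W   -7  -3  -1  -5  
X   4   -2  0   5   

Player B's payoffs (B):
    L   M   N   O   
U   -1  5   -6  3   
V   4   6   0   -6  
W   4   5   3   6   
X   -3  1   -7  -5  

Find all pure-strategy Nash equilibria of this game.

(U, M)

A profile is a Nash equilibrium when each player is best-responding to the other.
Player A's best responses — vs L: V (payoff 6); vs M: U (payoff 4); vs N: V (payoff 2); vs O: X (payoff 5).
Player B's best responses — vs U: M (payoff 5); vs V: M (payoff 6); vs W: O (payoff 6); vs X: M (payoff 1).
The only mutual best response is (U, M); neither player gains by switching there.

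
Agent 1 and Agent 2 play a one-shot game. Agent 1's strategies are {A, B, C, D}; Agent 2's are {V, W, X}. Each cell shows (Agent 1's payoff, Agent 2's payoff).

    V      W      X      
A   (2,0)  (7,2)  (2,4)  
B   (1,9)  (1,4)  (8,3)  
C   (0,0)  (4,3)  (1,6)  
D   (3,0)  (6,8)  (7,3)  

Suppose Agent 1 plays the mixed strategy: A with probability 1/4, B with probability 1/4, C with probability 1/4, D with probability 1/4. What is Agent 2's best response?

Compute Agent 2's expected payoff from each pure strategy against the given mix.
V: (1/4)·0 + (1/4)·9 + (1/4)·0 + (1/4)·0 = 9/4
W: (1/4)·2 + (1/4)·4 + (1/4)·3 + (1/4)·8 = 17/4
X: (1/4)·4 + (1/4)·3 + (1/4)·6 + (1/4)·3 = 4
Highest expected payoff is 17/4, from W.

W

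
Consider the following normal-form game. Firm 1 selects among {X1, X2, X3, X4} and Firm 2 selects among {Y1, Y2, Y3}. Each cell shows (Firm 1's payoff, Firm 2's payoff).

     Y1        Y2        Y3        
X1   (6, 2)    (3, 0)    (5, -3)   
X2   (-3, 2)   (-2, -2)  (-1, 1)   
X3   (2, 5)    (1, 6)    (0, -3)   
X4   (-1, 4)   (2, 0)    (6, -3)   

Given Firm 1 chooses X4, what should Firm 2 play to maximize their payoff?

With Firm 1 fixed at X4, Firm 2's payoffs are: Y1 → 4, Y2 → 0, Y3 → -3.
The maximum is 4, achieved by Y1.

Y1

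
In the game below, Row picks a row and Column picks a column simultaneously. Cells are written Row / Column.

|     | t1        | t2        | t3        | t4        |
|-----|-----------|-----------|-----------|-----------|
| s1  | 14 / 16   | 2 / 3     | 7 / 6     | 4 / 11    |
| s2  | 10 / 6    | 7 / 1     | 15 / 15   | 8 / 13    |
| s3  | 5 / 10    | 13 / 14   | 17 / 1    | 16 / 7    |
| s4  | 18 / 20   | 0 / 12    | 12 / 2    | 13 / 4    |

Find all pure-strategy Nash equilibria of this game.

(s3, t2) and (s4, t1)

Check mutual best responses: a cell is a NE iff neither player can gain by unilaterally deviating.
Row's best responses — vs t1: s4 (payoff 18); vs t2: s3 (payoff 13); vs t3: s3 (payoff 17); vs t4: s3 (payoff 16).
Column's best responses — vs s1: t1 (payoff 16); vs s2: t3 (payoff 15); vs s3: t2 (payoff 14); vs s4: t1 (payoff 20).
Mutual best responses occur at (s3, t2) and (s4, t1); at each, neither player gains by switching.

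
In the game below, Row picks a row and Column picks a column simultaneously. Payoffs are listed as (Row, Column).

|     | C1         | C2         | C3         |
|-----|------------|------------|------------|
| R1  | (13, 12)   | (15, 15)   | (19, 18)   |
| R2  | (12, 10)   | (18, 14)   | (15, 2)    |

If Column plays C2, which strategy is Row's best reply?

With Column fixed at C2, Row's payoffs are: R1 → 15, R2 → 18.
The maximum is 18, achieved by R2.

R2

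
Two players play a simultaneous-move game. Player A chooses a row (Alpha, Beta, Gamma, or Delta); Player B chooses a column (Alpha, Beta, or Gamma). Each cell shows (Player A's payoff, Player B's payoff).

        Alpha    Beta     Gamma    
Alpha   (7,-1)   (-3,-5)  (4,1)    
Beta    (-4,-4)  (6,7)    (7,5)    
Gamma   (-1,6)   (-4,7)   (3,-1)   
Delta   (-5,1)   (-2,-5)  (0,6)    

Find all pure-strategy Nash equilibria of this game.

(Beta, Beta)

A profile is a Nash equilibrium when each player is best-responding to the other.
Player A's best responses — vs Alpha: Alpha (payoff 7); vs Beta: Beta (payoff 6); vs Gamma: Beta (payoff 7).
Player B's best responses — vs Alpha: Gamma (payoff 1); vs Beta: Beta (payoff 7); vs Gamma: Beta (payoff 7); vs Delta: Gamma (payoff 6).
The only mutual best response is (Beta, Beta); neither player gains by switching there.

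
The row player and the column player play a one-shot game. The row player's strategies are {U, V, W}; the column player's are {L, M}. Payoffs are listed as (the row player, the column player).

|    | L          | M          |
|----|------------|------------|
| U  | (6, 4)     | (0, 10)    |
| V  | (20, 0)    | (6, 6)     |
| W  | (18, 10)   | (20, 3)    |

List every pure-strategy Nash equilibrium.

There is no pure-strategy Nash equilibrium

A profile is a Nash equilibrium when each player is best-responding to the other.
The row player's best responses — vs L: V (payoff 20); vs M: W (payoff 20).
The column player's best responses — vs U: M (payoff 10); vs V: M (payoff 6); vs W: L (payoff 10).
No cell has both players best-responding. For instance, the row player's best reply to L is V, but against V the column player prefers M over L.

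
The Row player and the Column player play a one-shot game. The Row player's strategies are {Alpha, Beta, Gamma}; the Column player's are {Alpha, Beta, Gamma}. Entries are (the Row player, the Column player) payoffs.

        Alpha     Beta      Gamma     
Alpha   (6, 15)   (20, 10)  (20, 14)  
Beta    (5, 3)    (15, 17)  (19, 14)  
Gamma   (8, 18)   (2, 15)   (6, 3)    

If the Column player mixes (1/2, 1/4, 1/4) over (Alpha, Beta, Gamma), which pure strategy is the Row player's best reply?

Alpha

The Row player's best reply maximizes expected payoff against the mix.
Alpha: (1/2)·6 + (1/4)·20 + (1/4)·20 = 13
Beta: (1/2)·5 + (1/4)·15 + (1/4)·19 = 11
Gamma: (1/2)·8 + (1/4)·2 + (1/4)·6 = 6
Highest expected payoff is 13, from Alpha.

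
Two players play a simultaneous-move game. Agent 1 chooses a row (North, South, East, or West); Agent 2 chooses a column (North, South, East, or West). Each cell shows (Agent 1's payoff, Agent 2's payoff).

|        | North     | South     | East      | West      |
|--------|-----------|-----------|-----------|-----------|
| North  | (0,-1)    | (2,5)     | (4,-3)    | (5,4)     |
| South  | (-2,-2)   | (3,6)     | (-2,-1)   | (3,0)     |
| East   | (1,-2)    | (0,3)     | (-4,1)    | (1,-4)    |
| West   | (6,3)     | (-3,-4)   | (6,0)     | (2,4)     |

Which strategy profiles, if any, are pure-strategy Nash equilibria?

(South, South)

A profile is a Nash equilibrium when each player is best-responding to the other.
Agent 1's best responses — vs North: West (payoff 6); vs South: South (payoff 3); vs East: West (payoff 6); vs West: North (payoff 5).
Agent 2's best responses — vs North: South (payoff 5); vs South: South (payoff 6); vs East: South (payoff 3); vs West: West (payoff 4).
The only mutual best response is (South, South); neither player gains by switching there.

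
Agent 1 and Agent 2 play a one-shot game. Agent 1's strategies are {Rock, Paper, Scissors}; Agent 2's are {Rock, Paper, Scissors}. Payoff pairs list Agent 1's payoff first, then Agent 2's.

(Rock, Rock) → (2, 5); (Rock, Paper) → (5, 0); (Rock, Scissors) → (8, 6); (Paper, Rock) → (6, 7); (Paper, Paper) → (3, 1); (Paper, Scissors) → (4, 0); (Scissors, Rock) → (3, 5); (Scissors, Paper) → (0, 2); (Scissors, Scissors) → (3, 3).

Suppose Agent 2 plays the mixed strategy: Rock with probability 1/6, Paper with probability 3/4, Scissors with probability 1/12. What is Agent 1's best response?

Compute Agent 1's expected payoff from each pure strategy against the given mix.
Rock: (1/6)·2 + (3/4)·5 + (1/12)·8 = 19/4
Paper: (1/6)·6 + (3/4)·3 + (1/12)·4 = 43/12
Scissors: (1/6)·3 + (3/4)·0 + (1/12)·3 = 3/4
Highest expected payoff is 19/4, from Rock.

Rock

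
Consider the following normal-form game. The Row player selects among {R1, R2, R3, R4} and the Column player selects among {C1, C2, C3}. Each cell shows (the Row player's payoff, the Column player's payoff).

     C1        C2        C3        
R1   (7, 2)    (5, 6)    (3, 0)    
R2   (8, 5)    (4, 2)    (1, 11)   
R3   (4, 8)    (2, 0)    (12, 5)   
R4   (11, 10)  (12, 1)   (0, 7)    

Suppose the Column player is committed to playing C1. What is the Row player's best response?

With the Column player fixed at C1, the Row player's payoffs are: R1 → 7, R2 → 8, R3 → 4, R4 → 11.
The maximum is 11, achieved by R4.

R4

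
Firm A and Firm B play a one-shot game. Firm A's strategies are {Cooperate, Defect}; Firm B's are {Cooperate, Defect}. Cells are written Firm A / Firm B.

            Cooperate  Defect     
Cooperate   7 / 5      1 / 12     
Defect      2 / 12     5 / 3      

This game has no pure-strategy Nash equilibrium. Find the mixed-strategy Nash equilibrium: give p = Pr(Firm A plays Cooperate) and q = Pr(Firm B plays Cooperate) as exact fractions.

p = 9/16, q = 4/9

Each player's mixing probability is pinned down by making the *other* player indifferent.
Firm B indifferent between Cooperate and Defect: p·5 + (1−p)·12 = p·12 + (1−p)·3 ⟹ 12 + (-7)p = 3 + 9p ⟹ p = 9/16.
Firm A indifferent between Cooperate and Defect: q·7 + (1−q)·1 = q·2 + (1−q)·5 ⟹ 1 + 6q = 5 + (-3)q ⟹ q = 4/9.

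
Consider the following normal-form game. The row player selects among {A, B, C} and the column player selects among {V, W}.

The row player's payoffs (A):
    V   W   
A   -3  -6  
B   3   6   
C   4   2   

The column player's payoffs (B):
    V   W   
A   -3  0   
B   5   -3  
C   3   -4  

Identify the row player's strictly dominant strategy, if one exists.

None

Check whether one of the row player's strategies beats all alternatives regardless of what the opponent does.
A is not dominant: against V, B gives 3 > -3.
B is not dominant: against V, C gives 4 > 3.
C is not dominant: against W, B gives 6 > 2.
No single strategy is best against every opponent action.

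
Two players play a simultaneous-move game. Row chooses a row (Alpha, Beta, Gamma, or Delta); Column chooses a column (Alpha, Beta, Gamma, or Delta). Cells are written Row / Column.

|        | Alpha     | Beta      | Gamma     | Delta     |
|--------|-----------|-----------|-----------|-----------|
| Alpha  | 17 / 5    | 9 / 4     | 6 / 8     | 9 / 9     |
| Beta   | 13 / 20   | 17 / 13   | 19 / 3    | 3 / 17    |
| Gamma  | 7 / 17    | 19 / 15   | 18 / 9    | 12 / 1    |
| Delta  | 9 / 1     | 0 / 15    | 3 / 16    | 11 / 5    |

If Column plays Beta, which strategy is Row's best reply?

Gamma

With Column fixed at Beta, Row's payoffs are: Alpha → 9, Beta → 17, Gamma → 19, Delta → 0.
The maximum is 19, achieved by Gamma.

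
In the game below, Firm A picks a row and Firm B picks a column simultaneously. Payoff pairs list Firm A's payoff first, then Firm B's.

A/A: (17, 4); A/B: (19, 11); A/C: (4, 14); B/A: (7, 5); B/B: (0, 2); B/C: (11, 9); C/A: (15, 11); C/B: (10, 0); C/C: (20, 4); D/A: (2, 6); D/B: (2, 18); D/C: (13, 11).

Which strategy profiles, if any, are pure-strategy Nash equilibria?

Find each player's best response to every opponent strategy; NE are the intersections.
Firm A's best responses — vs A: A (payoff 17); vs B: A (payoff 19); vs C: C (payoff 20).
Firm B's best responses — vs A: C (payoff 14); vs B: C (payoff 9); vs C: A (payoff 11); vs D: B (payoff 18).
No cell has both players best-responding. For instance, Firm A's best reply to C is C, but against C Firm B prefers A over C.

No pure-strategy Nash equilibrium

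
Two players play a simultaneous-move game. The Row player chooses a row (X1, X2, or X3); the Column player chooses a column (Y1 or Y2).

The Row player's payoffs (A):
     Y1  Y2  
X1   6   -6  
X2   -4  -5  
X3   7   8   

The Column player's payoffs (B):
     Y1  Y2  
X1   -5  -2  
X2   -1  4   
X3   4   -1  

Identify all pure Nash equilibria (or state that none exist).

(X3, Y1)

Find each player's best response to every opponent strategy; NE are the intersections.
The Row player's best responses — vs Y1: X3 (payoff 7); vs Y2: X3 (payoff 8).
The Column player's best responses — vs X1: Y2 (payoff -2); vs X2: Y2 (payoff 4); vs X3: Y1 (payoff 4).
The only mutual best response is (X3, Y1); neither player gains by switching there.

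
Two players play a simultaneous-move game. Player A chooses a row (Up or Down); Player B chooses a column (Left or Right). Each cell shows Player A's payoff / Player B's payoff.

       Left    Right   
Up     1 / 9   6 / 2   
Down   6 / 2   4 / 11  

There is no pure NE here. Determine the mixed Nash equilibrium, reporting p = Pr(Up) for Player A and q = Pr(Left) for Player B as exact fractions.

In a mixed NE each player is indifferent between their pure strategies, so the opponent's mix sets the indifference.
Player B indifferent between Left and Right: p·9 + (1−p)·2 = p·2 + (1−p)·11 ⟹ 2 + 7p = 11 + (-9)p ⟹ p = 9/16.
Player A indifferent between Up and Down: q·1 + (1−q)·6 = q·6 + (1−q)·4 ⟹ 6 + (-5)q = 4 + 2q ⟹ q = 2/7.

p = 9/16, q = 2/7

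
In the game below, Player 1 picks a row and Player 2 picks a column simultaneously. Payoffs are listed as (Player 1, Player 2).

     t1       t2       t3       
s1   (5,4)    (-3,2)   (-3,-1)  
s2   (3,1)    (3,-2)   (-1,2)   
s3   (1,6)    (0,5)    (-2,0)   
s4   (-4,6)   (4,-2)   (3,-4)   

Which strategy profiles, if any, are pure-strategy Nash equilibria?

(s1, t1)

A profile is a Nash equilibrium when each player is best-responding to the other.
Player 1's best responses — vs t1: s1 (payoff 5); vs t2: s4 (payoff 4); vs t3: s4 (payoff 3).
Player 2's best responses — vs s1: t1 (payoff 4); vs s2: t3 (payoff 2); vs s3: t1 (payoff 6); vs s4: t1 (payoff 6).
The only mutual best response is (s1, t1); neither player gains by switching there.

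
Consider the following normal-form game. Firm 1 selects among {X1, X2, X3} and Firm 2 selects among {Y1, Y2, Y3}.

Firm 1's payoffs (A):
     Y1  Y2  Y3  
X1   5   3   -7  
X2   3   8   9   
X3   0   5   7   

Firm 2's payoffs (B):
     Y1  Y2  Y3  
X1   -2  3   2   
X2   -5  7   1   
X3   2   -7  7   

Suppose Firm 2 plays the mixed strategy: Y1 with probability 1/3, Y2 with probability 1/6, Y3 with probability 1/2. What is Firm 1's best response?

X2

Firm 1's best reply maximizes expected payoff against the mix.
X1: (1/3)·5 + (1/6)·3 + (1/2)·(-7) = -4/3
X2: (1/3)·3 + (1/6)·8 + (1/2)·9 = 41/6
X3: (1/3)·0 + (1/6)·5 + (1/2)·7 = 13/3
Highest expected payoff is 41/6, from X2.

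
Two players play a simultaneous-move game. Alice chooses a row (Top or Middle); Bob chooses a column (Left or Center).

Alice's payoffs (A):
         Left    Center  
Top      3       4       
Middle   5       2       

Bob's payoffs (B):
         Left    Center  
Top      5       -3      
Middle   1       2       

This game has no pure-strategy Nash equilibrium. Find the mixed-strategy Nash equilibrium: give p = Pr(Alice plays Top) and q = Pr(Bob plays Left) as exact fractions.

p = 1/9, q = 1/2

Each player's mixing probability is pinned down by making the *other* player indifferent.
Bob indifferent between Left and Center: p·5 + (1−p)·1 = p·(-3) + (1−p)·2 ⟹ 1 + 4p = 2 + (-5)p ⟹ p = 1/9.
Alice indifferent between Top and Middle: q·3 + (1−q)·4 = q·5 + (1−q)·2 ⟹ 4 + (-1)q = 2 + 3q ⟹ q = 1/2.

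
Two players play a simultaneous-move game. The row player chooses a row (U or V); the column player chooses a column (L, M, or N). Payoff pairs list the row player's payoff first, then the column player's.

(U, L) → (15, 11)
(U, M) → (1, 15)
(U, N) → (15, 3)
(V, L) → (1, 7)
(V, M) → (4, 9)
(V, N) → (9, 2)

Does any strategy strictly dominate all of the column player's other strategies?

M

Check whether one of the column player's strategies beats all alternatives regardless of what the opponent does.
M strictly dominates: vs U: 15 > each of {11, 3}; vs V: 9 > each of {7, 2}.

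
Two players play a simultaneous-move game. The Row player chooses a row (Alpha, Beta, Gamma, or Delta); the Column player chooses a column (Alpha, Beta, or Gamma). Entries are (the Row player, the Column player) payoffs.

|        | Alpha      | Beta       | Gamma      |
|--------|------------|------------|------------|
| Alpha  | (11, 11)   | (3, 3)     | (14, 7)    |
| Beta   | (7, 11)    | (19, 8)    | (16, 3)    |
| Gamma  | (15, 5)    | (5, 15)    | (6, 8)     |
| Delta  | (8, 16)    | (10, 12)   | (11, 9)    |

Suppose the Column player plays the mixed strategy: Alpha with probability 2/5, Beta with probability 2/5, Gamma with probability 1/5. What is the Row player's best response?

The Row player's best reply maximizes expected payoff against the mix.
Alpha: (2/5)·11 + (2/5)·3 + (1/5)·14 = 42/5
Beta: (2/5)·7 + (2/5)·19 + (1/5)·16 = 68/5
Gamma: (2/5)·15 + (2/5)·5 + (1/5)·6 = 46/5
Delta: (2/5)·8 + (2/5)·10 + (1/5)·11 = 47/5
Highest expected payoff is 68/5, from Beta.

Beta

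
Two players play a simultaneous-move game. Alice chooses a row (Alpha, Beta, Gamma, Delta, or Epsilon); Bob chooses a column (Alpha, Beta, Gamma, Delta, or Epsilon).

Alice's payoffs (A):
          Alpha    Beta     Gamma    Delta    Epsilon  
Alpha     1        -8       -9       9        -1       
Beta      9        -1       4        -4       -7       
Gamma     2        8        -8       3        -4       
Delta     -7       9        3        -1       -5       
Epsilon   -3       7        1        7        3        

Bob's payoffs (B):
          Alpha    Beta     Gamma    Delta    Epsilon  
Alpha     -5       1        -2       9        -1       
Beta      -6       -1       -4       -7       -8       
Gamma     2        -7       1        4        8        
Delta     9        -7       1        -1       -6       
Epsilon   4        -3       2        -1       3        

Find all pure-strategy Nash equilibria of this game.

Find each player's best response to every opponent strategy; NE are the intersections.
Alice's best responses — vs Alpha: Beta (payoff 9); vs Beta: Delta (payoff 9); vs Gamma: Beta (payoff 4); vs Delta: Alpha (payoff 9); vs Epsilon: Epsilon (payoff 3).
Bob's best responses — vs Alpha: Delta (payoff 9); vs Beta: Beta (payoff -1); vs Gamma: Epsilon (payoff 8); vs Delta: Alpha (payoff 9); vs Epsilon: Alpha (payoff 4).
The only mutual best response is (Alpha, Delta); neither player gains by switching there.

(Alpha, Delta)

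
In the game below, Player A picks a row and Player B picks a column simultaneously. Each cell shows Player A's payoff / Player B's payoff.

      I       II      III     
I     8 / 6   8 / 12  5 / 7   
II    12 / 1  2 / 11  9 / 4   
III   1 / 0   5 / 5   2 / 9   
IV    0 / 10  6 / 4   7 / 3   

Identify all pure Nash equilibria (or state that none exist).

(I, II)

Check mutual best responses: a cell is a NE iff neither player can gain by unilaterally deviating.
Player A's best responses — vs I: II (payoff 12); vs II: I (payoff 8); vs III: II (payoff 9).
Player B's best responses — vs I: II (payoff 12); vs II: II (payoff 11); vs III: III (payoff 9); vs IV: I (payoff 10).
The only mutual best response is (I, II); neither player gains by switching there.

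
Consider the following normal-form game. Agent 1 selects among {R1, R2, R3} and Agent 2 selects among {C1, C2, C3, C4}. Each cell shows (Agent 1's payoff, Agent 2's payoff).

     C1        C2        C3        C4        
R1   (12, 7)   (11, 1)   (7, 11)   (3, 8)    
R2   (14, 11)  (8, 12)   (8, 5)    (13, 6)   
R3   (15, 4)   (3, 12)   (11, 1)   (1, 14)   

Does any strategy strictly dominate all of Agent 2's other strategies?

None

Check whether one of Agent 2's strategies beats all alternatives regardless of what the opponent does.
C1 is not dominant: against R1, C3 gives 11 > 7.
C2 is not dominant: against R1, C1 gives 7 > 1.
C3 is not dominant: against R2, C1 gives 11 > 5.
C4 is not dominant: against R1, C3 gives 11 > 8.
No single strategy is best against every opponent action.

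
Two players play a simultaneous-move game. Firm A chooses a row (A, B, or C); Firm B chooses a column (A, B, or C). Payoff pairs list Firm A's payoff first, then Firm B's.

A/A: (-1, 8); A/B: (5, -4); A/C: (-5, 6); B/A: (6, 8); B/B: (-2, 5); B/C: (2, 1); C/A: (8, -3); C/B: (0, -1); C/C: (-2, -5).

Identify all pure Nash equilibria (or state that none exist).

Find each player's best response to every opponent strategy; NE are the intersections.
Firm A's best responses — vs A: C (payoff 8); vs B: A (payoff 5); vs C: B (payoff 2).
Firm B's best responses — vs A: A (payoff 8); vs B: A (payoff 8); vs C: B (payoff -1).
No cell has both players best-responding. For instance, Firm A's best reply to B is A, but against A Firm B prefers A over B.

No pure-strategy Nash equilibrium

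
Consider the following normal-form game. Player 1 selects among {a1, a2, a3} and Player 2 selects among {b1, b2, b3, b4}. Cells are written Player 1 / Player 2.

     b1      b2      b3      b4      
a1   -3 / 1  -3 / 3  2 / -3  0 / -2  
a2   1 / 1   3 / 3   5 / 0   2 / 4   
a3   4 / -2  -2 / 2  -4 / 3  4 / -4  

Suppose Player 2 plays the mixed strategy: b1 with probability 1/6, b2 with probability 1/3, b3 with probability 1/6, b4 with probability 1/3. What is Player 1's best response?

Compute Player 1's expected payoff from each pure strategy against the given mix.
a1: (1/6)·(-3) + (1/3)·(-3) + (1/6)·2 + (1/3)·0 = -7/6
a2: (1/6)·1 + (1/3)·3 + (1/6)·5 + (1/3)·2 = 8/3
a3: (1/6)·4 + (1/3)·(-2) + (1/6)·(-4) + (1/3)·4 = 2/3
Highest expected payoff is 8/3, from a2.

a2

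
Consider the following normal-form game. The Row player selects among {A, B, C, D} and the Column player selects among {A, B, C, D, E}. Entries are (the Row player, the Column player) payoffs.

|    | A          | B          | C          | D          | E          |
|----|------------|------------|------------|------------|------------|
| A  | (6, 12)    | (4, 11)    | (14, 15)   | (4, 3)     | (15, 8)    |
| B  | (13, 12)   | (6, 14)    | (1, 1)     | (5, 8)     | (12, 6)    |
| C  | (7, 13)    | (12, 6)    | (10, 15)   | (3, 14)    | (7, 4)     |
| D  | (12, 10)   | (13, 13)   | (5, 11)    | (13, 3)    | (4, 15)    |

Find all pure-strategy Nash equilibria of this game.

(A, C)

Check mutual best responses: a cell is a NE iff neither player can gain by unilaterally deviating.
The Row player's best responses — vs A: B (payoff 13); vs B: D (payoff 13); vs C: A (payoff 14); vs D: D (payoff 13); vs E: A (payoff 15).
The Column player's best responses — vs A: C (payoff 15); vs B: B (payoff 14); vs C: C (payoff 15); vs D: E (payoff 15).
The only mutual best response is (A, C); neither player gains by switching there.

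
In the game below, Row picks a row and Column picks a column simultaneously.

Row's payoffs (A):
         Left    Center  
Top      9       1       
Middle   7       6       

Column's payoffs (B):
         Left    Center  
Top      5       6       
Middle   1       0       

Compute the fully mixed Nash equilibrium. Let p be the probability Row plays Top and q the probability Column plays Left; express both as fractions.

p = 1/2, q = 5/7

In a mixed NE each player is indifferent between their pure strategies, so the opponent's mix sets the indifference.
Column indifferent between Left and Center: p·5 + (1−p)·1 = p·6 + (1−p)·0 ⟹ 1 + 4p = 0 + 6p ⟹ p = 1/2.
Row indifferent between Top and Middle: q·9 + (1−q)·1 = q·7 + (1−q)·6 ⟹ 1 + 8q = 6 + 1q ⟹ q = 5/7.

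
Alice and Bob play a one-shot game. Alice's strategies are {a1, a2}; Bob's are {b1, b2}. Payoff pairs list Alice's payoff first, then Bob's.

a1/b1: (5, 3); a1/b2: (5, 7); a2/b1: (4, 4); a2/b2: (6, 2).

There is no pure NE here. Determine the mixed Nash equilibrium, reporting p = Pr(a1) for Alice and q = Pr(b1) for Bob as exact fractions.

p = 1/3, q = 1/2

Each player's mixing probability is pinned down by making the *other* player indifferent.
Bob indifferent between b1 and b2: p·3 + (1−p)·4 = p·7 + (1−p)·2 ⟹ 4 + (-1)p = 2 + 5p ⟹ p = 1/3.
Alice indifferent between a1 and a2: q·5 + (1−q)·5 = q·4 + (1−q)·6 ⟹ 5 + 0q = 6 + (-2)q ⟹ q = 1/2.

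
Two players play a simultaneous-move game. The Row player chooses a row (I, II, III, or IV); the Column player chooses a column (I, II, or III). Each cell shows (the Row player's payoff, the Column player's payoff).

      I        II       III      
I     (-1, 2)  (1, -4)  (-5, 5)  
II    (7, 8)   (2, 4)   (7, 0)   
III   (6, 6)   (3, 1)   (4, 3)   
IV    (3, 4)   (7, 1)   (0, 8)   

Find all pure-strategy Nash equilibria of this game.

Check mutual best responses: a cell is a NE iff neither player can gain by unilaterally deviating.
The Row player's best responses — vs I: II (payoff 7); vs II: IV (payoff 7); vs III: II (payoff 7).
The Column player's best responses — vs I: III (payoff 5); vs II: I (payoff 8); vs III: I (payoff 6); vs IV: III (payoff 8).
The only mutual best response is (II, I); neither player gains by switching there.

(II, I)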